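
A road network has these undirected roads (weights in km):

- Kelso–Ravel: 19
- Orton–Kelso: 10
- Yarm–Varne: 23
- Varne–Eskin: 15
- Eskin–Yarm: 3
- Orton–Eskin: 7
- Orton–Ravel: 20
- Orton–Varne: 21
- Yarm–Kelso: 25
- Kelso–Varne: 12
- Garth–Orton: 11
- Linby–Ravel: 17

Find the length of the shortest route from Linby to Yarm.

Running Dijkstra from Linby:
Linby: 0
Ravel: 17  (via Linby)
Kelso: 36  (via Ravel)
Orton: 37  (via Ravel)
Eskin: 44  (via Orton)
Yarm: 47  (via Eskin)
Shortest route: Linby–Ravel–Orton–Eskin–Yarm = 47 km.

47 km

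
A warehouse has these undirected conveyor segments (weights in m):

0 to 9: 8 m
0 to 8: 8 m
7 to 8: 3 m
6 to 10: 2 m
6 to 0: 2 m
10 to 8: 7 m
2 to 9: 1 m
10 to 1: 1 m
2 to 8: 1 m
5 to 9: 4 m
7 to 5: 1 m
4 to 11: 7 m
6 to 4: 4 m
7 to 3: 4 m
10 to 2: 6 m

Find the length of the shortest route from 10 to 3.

Candidate routes:
10–8–2–9–5–7–3: 7+1+1+4+1+4 = 18
10–2–9–5–7–3: 6+1+4+1+4 = 16
10–6–0–8–7–3: 2+2+8+3+4 = 19
10–8–7–3: 7+3+4 = 14
The minimum is 14 m via 10–8–7–3.

14 m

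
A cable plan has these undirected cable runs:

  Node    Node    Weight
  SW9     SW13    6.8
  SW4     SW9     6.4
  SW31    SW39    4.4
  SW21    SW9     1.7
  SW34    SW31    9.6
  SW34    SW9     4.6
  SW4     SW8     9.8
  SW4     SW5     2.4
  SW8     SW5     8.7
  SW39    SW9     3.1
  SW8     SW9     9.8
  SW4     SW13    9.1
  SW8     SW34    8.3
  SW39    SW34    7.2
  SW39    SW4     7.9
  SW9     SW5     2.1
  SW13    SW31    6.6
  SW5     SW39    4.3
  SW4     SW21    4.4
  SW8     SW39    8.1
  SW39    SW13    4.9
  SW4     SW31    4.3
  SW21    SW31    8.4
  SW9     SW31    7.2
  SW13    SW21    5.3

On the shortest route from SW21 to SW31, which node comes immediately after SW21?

SW31

Enumerating some paths:
SW21–SW9–SW31: 1.7+7.2 = 8.9
SW21–SW31: 8.4 = 8.4
SW21–SW4–SW31: 4.4+4.3 = 8.7
The minimum is 8.4 via SW21–SW31.
So from SW21 the first move is to SW31.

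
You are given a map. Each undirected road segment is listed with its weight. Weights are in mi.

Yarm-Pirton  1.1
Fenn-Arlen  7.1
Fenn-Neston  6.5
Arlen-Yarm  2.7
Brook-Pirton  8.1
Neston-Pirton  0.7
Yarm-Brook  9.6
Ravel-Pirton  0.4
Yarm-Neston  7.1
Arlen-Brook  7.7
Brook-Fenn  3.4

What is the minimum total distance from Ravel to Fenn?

Compare a few routes:
Ravel - Pirton - Neston - Fenn: 0.4+0.7+6.5 = 7.6
Ravel - Pirton - Yarm - Arlen - Fenn: 0.4+1.1+2.7+7.1 = 11.3
Ravel - Pirton - Brook - Fenn: 0.4+8.1+3.4 = 11.9
The minimum is 7.6 mi via Ravel - Pirton - Neston - Fenn.

7.6 mi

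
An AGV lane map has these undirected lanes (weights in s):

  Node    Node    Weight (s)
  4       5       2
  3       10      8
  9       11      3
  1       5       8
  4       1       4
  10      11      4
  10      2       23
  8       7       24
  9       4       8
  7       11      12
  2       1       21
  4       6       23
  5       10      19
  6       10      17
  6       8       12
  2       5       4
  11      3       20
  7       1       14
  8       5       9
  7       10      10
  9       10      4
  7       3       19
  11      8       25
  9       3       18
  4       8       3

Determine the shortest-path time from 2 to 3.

Compare a few routes:
2 → 5 → 4 → 9 → 11 → 10 → 3: 4+2+8+3+4+8 = 29
2 → 10 → 3: 23+8 = 31
2 → 5 → 4 → 9 → 10 → 3: 4+2+8+4+8 = 26
Cheapest is 2 → 5 → 4 → 9 → 10 → 3 at 26 s.

26 s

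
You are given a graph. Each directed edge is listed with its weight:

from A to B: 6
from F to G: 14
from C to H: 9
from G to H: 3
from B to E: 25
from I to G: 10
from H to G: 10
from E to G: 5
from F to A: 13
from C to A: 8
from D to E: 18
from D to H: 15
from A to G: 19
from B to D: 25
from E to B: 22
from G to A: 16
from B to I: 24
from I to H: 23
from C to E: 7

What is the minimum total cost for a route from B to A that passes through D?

64

Shortest B→D: B → D = 25
Best D to A: D → E → G → A costing 39
Total via D: 25 + 39 = 64.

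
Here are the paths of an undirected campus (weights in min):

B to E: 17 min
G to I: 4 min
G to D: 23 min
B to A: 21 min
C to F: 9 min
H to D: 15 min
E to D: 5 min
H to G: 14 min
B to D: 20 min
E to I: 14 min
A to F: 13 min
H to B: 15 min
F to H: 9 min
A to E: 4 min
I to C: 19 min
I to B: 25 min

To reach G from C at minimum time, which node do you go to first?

Compare a few routes:
C–F–H–G: 9+9+14 = 32
C–I–G: 19+4 = 23
The minimum is 23 min via C–I–G.
So from C the first move is to I.

I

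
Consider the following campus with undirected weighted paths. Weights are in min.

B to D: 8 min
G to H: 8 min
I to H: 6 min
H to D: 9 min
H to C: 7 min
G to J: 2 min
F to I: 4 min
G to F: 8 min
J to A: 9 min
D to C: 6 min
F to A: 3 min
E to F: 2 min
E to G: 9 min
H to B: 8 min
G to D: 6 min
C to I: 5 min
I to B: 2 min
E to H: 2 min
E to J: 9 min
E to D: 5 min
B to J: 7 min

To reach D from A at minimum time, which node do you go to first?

Enumerating some paths:
A - F - E - H - D: 3+2+2+9 = 16
A - F - E - D: 3+2+5 = 10
The minimum is 10 min via A - F - E - D.
So from A the first move is to F.

F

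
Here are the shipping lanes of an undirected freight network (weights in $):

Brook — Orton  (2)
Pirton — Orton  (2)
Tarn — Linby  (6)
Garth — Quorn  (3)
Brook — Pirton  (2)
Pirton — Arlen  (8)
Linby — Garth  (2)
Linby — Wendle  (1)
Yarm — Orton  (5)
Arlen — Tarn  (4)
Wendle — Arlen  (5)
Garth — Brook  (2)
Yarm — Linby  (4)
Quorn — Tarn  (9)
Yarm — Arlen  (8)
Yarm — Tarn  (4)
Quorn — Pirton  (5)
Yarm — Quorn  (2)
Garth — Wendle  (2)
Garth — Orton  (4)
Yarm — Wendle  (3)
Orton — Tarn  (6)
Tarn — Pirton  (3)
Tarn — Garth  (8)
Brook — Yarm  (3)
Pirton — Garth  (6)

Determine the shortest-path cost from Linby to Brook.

$4

Enumerating some paths:
Linby–Wendle–Garth–Brook: 1+2+2 = 5
Linby–Garth–Brook: 2+2 = 4
The minimum is $4 via Linby–Garth–Brook.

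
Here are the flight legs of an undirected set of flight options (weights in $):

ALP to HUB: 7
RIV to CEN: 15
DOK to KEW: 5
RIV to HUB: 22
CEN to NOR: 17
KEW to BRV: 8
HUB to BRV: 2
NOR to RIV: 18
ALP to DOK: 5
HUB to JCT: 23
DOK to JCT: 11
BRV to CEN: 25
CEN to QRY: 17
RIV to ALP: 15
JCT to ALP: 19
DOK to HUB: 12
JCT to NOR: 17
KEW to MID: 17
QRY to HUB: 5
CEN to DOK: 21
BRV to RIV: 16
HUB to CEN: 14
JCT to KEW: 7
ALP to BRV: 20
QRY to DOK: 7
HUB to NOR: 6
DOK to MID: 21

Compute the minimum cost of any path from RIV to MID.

Enumerating some paths:
RIV - HUB - BRV - KEW - MID: 22+2+8+17 = 49
RIV - ALP - HUB - BRV - KEW - MID: 15+7+2+8+17 = 49
RIV - ALP - DOK - KEW - MID: 15+5+5+17 = 42
RIV - ALP - DOK - MID: 15+5+21 = 41
Cheapest is RIV - ALP - DOK - MID at $41.

$41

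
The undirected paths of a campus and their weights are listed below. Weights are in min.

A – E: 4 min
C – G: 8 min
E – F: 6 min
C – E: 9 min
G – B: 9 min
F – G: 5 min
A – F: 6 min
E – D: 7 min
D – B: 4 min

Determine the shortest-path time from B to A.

15 min

Compare a few routes:
B - G - F - A: 9+5+6 = 20
B - D - E - A: 4+7+4 = 15
Cheapest is B - D - E - A at 15 min.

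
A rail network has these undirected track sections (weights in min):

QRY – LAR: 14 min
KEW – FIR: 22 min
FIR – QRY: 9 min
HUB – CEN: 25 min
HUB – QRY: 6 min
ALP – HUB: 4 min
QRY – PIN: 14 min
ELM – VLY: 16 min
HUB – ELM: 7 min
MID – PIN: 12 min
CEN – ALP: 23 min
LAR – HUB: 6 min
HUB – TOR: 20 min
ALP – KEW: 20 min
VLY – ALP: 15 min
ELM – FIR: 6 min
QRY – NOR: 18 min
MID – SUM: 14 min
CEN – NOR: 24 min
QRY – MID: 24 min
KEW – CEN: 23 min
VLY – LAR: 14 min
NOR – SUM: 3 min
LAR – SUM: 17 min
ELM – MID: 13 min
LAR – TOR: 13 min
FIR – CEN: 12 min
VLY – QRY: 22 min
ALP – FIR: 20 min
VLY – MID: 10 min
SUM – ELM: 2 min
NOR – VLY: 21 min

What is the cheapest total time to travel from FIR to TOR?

Compare a few routes:
FIR–QRY–HUB–LAR–TOR: 9+6+6+13 = 34
FIR–QRY–HUB–TOR: 9+6+20 = 35
FIR–ELM–HUB–TOR: 6+7+20 = 33
FIR–ELM–HUB–LAR–TOR: 6+7+6+13 = 32
The minimum is 32 min via FIR–ELM–HUB–LAR–TOR.

32 min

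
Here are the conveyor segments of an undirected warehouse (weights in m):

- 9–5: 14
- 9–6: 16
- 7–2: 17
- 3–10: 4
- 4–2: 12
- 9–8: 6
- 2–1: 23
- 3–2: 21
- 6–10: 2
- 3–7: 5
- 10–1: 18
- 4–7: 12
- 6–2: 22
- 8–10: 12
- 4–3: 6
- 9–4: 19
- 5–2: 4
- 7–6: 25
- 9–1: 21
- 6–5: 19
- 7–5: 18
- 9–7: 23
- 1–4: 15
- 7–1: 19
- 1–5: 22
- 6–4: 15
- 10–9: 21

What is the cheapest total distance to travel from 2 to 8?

Candidate routes:
2 → 6 → 10 → 8: 22+2+12 = 36
2 → 5 → 9 → 8: 4+14+6 = 24
2 → 4 → 3 → 10 → 8: 12+6+4+12 = 34
The minimum is 24 m via 2 → 5 → 9 → 8.

24 m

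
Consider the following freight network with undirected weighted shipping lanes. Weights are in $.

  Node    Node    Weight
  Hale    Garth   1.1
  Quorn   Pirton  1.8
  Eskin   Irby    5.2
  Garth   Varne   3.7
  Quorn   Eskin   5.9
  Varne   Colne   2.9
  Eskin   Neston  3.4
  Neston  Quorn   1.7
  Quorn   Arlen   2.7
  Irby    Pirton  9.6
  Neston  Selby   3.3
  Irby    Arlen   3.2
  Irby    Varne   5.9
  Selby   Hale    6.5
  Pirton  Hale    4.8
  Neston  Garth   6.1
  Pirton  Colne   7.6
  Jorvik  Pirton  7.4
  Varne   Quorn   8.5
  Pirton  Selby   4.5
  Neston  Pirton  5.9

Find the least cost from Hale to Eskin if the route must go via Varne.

$15.9

Best Hale to Varne: Hale–Garth–Varne costing 4.8
Best Varne to Eskin: Varne–Irby–Eskin costing 11.1
Total via Varne: 4.8 + 11.1 = $15.9.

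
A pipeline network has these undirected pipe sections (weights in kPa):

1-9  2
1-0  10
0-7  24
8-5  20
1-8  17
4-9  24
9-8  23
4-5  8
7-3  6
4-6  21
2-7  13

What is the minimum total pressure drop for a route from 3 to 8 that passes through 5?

Best 3 to 5: 3–7–0–1–9–4–5 costing 74
Best 5 to 8: 5–8 costing 20
Total via 5: 74 + 20 = 94 kPa.

94 kPa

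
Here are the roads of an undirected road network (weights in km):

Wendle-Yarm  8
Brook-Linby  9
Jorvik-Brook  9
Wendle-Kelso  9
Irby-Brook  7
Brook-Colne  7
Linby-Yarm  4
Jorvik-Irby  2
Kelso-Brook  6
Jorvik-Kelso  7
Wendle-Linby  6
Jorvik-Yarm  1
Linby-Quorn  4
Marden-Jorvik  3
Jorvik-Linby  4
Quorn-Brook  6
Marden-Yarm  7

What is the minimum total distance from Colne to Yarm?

Candidate routes:
Colne - Brook - Kelso - Jorvik - Yarm: 7+6+7+1 = 21
Colne - Brook - Linby - Yarm: 7+9+4 = 20
Colne - Brook - Jorvik - Yarm: 7+9+1 = 17
The minimum is 17 km via Colne - Brook - Jorvik - Yarm.

17 km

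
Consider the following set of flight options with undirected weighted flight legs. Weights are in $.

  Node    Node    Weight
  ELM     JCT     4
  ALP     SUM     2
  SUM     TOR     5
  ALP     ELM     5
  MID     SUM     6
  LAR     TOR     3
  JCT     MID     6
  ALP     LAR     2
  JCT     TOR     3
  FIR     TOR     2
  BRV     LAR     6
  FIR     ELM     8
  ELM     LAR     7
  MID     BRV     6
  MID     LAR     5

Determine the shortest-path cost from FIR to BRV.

$11

Candidate routes:
FIR → TOR → LAR → BRV: 2+3+6 = 11
FIR → TOR → LAR → MID → BRV: 2+3+5+6 = 16
The minimum is $11 via FIR → TOR → LAR → BRV.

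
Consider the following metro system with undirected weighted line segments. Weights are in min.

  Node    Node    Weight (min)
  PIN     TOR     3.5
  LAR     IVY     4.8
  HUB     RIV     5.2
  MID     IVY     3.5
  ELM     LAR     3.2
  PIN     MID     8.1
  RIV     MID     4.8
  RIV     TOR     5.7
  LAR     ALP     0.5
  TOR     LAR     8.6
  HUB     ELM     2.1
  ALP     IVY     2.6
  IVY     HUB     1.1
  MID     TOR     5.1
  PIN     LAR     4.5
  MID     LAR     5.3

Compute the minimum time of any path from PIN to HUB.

8.7 min

Candidate routes:
PIN - LAR - IVY - HUB: 4.5+4.8+1.1 = 10.4
PIN - MID - IVY - HUB: 8.1+3.5+1.1 = 12.7
PIN - LAR - ELM - HUB: 4.5+3.2+2.1 = 9.8
PIN - LAR - ALP - IVY - HUB: 4.5+0.5+2.6+1.1 = 8.7
Cheapest is PIN - LAR - ALP - IVY - HUB at 8.7 min.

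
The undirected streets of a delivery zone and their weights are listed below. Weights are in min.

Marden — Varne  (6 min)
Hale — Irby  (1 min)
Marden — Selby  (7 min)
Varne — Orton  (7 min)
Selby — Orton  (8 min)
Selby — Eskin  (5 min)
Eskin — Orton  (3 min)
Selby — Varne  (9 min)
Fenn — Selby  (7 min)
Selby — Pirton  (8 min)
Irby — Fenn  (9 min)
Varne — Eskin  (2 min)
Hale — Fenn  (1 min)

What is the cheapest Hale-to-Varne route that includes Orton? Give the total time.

Shortest Hale→Orton: Hale → Fenn → Selby → Orton = 16
Shortest Orton→Varne: Orton → Eskin → Varne = 5
Total via Orton: 16 + 5 = 21 min.

21 min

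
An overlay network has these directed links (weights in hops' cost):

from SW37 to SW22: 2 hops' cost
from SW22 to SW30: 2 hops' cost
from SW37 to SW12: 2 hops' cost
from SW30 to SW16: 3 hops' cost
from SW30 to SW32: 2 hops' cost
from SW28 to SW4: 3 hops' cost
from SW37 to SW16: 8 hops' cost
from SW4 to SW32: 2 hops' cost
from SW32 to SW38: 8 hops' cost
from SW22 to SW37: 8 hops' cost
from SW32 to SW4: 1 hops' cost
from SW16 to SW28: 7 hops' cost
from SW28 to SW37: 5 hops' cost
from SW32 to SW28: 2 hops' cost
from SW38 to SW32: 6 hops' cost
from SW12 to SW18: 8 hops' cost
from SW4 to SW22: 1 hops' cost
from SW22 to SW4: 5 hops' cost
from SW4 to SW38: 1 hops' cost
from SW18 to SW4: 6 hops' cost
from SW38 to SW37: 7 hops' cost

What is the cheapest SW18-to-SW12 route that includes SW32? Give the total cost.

17 hops' cost

Best SW18 to SW32: SW18–SW4–SW32 costing 8
Shortest SW32→SW12: SW32–SW28–SW37–SW12 = 9
Total via SW32: 8 + 9 = 17 hops' cost.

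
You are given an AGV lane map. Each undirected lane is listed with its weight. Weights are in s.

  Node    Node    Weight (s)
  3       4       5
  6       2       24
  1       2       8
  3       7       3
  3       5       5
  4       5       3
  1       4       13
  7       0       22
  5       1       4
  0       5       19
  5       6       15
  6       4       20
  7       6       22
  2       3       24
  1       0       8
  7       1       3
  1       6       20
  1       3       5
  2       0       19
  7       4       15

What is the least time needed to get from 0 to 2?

16 s

Settle nodes by increasing distance from 0:
0: 0
1: 8  (via 0)
7: 11  (via 1)
5: 12  (via 1)
3: 13  (via 1)
4: 15  (via 5)
2: 16  (via 1)
Shortest route: 0 → 1 → 2 = 16 s.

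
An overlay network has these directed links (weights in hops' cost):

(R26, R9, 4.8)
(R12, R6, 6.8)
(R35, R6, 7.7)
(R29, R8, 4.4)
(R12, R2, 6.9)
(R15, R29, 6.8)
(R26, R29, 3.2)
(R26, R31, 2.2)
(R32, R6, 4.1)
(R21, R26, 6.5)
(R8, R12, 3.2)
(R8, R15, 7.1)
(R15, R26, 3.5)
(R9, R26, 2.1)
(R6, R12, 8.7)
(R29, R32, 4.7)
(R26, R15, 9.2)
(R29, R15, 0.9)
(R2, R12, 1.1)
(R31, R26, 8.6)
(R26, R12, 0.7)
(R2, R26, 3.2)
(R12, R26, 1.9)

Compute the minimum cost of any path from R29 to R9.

9.2 hops' cost

Settle nodes by increasing distance from R29:
R29: 0
R15: 0.9  (via R29)
R8: 4.4  (via R29)
R26: 4.4  (via R15)
R32: 4.7  (via R29)
R12: 5.1  (via R26)
R31: 6.6  (via R26)
R6: 8.8  (via R32)
R9: 9.2  (via R26)
Shortest route: R29 → R15 → R26 → R9 = 9.2 hops' cost.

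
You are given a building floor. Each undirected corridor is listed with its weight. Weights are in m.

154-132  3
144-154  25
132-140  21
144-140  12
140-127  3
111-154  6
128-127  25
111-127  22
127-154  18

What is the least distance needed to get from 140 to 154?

Settle nodes by increasing distance from 140:
140: 0
127: 3  (via 140)
144: 12  (via 140)
154: 21  (via 127)
Shortest route: 140 → 127 → 154 = 21 m.

21 m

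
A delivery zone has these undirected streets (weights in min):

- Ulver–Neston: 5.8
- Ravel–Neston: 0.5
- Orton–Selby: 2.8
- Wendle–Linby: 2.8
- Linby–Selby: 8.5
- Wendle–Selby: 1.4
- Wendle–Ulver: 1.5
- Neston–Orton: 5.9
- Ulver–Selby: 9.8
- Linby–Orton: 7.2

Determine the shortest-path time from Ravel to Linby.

10.6 min

Enumerating some paths:
Ravel–Neston–Orton–Selby–Wendle–Linby: 0.5+5.9+2.8+1.4+2.8 = 13.4
Ravel–Neston–Ulver–Wendle–Linby: 0.5+5.8+1.5+2.8 = 10.6
The minimum is 10.6 min via Ravel–Neston–Ulver–Wendle–Linby.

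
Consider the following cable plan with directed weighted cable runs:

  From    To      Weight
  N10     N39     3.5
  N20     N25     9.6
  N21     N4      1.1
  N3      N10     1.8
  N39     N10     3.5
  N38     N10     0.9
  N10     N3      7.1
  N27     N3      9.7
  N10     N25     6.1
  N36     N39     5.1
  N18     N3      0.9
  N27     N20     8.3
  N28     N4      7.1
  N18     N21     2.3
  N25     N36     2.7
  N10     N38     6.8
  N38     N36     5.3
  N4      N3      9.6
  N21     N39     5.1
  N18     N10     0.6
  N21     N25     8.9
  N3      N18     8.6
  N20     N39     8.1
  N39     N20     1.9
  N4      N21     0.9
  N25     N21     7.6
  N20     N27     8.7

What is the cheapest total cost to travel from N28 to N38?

23.4

Candidate routes:
N28–N4–N3–N18–N10–N38: 7.1+9.6+8.6+0.6+6.8 = 32.7
N28–N4–N21–N25–N36–N39–N10–N38: 7.1+0.9+8.9+2.7+5.1+3.5+6.8 = 35
N28–N4–N3–N10–N38: 7.1+9.6+1.8+6.8 = 25.3
N28–N4–N21–N39–N10–N38: 7.1+0.9+5.1+3.5+6.8 = 23.4
Cheapest is N28–N4–N21–N39–N10–N38 at 23.4.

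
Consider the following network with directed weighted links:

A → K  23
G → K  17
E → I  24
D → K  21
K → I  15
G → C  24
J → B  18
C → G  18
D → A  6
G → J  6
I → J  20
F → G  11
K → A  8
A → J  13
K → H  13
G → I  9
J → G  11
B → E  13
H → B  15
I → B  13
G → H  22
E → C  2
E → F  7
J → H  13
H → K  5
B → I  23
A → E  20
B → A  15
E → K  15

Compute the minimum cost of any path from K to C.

Candidate routes:
K → H → B → E → C: 13+15+13+2 = 43
K → A → E → C: 8+20+2 = 30
K → I → B → E → C: 15+13+13+2 = 43
The minimum is 30 via K → A → E → C.

30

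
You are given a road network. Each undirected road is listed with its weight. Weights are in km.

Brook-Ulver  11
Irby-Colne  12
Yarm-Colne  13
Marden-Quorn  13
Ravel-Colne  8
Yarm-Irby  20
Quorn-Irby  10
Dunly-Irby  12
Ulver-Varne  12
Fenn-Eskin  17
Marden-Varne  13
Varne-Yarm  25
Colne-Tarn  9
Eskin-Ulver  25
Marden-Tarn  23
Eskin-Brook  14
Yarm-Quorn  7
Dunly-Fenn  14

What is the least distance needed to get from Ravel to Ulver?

Compare a few routes:
Ravel–Colne–Tarn–Marden–Varne–Ulver: 8+9+23+13+12 = 65
Ravel–Colne–Yarm–Quorn–Marden–Varne–Ulver: 8+13+7+13+13+12 = 66
Ravel–Colne–Yarm–Varne–Ulver: 8+13+25+12 = 58
Cheapest is Ravel–Colne–Yarm–Varne–Ulver at 58 km.

58 km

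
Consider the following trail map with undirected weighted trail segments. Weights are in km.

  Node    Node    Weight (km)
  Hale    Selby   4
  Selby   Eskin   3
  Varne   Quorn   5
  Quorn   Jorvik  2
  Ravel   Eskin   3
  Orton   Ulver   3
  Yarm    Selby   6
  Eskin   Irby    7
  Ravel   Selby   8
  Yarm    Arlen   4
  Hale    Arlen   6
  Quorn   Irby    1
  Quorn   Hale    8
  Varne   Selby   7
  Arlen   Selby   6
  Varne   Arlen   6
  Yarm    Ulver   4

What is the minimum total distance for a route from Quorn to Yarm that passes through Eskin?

Best Quorn to Eskin: Quorn → Irby → Eskin costing 8
Shortest Eskin→Yarm: Eskin → Selby → Yarm = 9
Total via Eskin: 8 + 9 = 17 km.

17 km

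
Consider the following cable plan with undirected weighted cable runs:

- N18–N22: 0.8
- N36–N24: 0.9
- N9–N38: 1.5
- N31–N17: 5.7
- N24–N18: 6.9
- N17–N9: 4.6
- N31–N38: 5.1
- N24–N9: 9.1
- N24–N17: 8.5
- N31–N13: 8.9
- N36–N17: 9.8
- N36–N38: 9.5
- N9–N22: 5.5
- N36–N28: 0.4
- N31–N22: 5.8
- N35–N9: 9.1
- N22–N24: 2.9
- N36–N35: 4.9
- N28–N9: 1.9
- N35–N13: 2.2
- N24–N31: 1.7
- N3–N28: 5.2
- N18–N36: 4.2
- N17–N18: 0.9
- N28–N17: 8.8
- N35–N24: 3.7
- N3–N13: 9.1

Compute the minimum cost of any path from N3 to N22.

9.4

Candidate routes:
N3 - N28 - N9 - N22: 5.2+1.9+5.5 = 12.6
N3 - N28 - N36 - N24 - N22: 5.2+0.4+0.9+2.9 = 9.4
N3 - N28 - N36 - N18 - N22: 5.2+0.4+4.2+0.8 = 10.6
Cheapest is N3 - N28 - N36 - N24 - N22 at 9.4.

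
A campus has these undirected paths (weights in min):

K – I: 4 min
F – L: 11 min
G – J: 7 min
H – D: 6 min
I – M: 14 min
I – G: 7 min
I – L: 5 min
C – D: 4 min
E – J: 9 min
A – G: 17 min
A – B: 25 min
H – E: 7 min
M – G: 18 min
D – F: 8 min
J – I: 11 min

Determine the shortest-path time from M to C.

42 min

Compare a few routes:
M → I → L → F → D → C: 14+5+11+8+4 = 42
M → G → I → L → F → D → C: 18+7+5+11+8+4 = 53
M → I → J → E → H → D → C: 14+11+9+7+6+4 = 51
M → G → J → E → H → D → C: 18+7+9+7+6+4 = 51
Cheapest is M → I → L → F → D → C at 42 min.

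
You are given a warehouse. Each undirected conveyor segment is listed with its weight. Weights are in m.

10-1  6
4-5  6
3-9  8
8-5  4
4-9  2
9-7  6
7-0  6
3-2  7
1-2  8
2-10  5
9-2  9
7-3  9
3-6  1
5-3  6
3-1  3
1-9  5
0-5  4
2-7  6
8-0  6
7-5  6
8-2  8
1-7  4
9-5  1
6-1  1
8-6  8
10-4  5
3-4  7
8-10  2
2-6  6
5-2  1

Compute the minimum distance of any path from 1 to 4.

Candidate routes:
1–9–4: 5+2 = 7
1–6–3–4: 1+1+7 = 9
1–3–4: 3+7 = 10
1–6–2–5–9–4: 1+6+1+1+2 = 11
Cheapest is 1–9–4 at 7 m.

7 m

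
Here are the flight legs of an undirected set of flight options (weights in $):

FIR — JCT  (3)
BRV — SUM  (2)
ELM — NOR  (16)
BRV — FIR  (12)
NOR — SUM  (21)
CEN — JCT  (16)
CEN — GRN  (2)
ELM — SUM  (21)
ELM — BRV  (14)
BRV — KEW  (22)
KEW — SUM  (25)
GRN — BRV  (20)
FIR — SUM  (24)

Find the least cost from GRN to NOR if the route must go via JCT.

$56

Shortest GRN→JCT: GRN–CEN–JCT = 18
Shortest JCT→NOR: JCT–FIR–BRV–SUM–NOR = 38
Total via JCT: 18 + 38 = $56.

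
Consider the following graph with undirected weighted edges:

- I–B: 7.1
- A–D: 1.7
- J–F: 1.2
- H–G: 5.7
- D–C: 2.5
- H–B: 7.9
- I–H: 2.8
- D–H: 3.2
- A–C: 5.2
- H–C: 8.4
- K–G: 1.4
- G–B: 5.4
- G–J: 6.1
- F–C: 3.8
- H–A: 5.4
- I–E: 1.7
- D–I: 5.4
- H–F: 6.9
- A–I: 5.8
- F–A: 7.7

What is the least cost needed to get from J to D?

Settle nodes by increasing distance from J:
J: 0
F: 1.2  (via J)
C: 5  (via F)
G: 6.1  (via J)
D: 7.5  (via C)
Shortest route: J–F–C–D = 7.5.

7.5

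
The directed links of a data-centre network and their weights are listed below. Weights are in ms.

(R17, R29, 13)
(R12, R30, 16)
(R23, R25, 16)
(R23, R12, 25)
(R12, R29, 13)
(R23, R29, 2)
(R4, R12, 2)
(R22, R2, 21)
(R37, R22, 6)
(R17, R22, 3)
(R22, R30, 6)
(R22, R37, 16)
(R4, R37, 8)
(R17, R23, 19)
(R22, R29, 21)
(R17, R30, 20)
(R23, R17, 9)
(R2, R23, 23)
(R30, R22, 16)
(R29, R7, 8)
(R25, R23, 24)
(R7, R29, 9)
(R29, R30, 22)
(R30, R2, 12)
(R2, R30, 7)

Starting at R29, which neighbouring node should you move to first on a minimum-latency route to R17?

R30

Compare a few routes:
R29 - R30 - R22 - R2 - R23 - R17: 22+16+21+23+9 = 91
R29 - R30 - R2 - R23 - R17: 22+12+23+9 = 66
Cheapest is R29 - R30 - R2 - R23 - R17 at 66 ms.
So from R29 the first move is to R30.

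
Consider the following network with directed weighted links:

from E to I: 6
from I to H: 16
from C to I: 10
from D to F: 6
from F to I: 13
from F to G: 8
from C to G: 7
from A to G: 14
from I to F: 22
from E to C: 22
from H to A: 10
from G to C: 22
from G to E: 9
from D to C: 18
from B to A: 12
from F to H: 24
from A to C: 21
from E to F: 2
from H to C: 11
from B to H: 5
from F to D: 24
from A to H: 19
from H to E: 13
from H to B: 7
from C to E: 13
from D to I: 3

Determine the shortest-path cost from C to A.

Enumerating some paths:
C–E–I–H–A: 13+6+16+10 = 45
C–I–H–B–A: 10+16+7+12 = 45
C–I–H–A: 10+16+10 = 36
C–G–E–I–H–A: 7+9+6+16+10 = 48
Cheapest is C–I–H–A at 36.

36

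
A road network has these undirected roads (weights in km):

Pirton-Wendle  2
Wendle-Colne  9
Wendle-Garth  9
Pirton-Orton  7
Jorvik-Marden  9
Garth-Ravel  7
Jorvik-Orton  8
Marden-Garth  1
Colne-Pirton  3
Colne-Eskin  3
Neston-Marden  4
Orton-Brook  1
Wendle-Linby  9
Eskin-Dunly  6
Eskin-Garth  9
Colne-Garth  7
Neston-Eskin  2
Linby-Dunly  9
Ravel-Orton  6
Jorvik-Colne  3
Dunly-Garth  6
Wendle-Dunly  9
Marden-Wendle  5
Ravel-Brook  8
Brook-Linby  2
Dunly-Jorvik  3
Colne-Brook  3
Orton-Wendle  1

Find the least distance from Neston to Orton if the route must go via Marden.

Best Neston to Marden: Neston → Marden costing 4
Best Marden to Orton: Marden → Wendle → Orton costing 6
Total via Marden: 4 + 6 = 10 km.

10 km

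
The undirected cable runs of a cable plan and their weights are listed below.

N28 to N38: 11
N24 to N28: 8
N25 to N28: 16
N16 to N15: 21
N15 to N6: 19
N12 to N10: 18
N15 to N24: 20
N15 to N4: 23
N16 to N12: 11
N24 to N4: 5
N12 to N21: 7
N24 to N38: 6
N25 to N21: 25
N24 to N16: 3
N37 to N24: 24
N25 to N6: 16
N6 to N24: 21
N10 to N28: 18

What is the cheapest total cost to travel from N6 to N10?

Candidate routes:
N6–N25–N28–N10: 16+16+18 = 50
N6–N24–N28–N10: 21+8+18 = 47
The minimum is 47 via N6–N24–N28–N10.

47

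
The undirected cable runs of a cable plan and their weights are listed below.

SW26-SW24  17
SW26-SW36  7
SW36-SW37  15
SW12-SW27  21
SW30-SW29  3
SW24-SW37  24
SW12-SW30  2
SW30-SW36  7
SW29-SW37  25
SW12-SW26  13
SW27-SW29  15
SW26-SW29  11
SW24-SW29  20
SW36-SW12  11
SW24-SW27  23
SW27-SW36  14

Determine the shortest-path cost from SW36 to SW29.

10

Settle nodes by increasing distance from SW36:
SW36: 0
SW26: 7  (via SW36)
SW30: 7  (via SW36)
SW12: 9  (via SW30)
SW29: 10  (via SW30)
Shortest route: SW36 → SW30 → SW29 = 10.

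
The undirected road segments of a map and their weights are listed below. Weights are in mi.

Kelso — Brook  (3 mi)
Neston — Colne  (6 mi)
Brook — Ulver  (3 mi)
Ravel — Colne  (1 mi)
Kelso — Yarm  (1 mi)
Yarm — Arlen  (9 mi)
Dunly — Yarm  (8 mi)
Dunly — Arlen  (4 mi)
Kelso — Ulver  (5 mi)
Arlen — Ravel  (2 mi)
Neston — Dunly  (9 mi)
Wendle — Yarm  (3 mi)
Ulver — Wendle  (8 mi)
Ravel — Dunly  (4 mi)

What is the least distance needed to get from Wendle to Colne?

15 mi

Compare a few routes:
Wendle → Yarm → Dunly → Ravel → Colne: 3+8+4+1 = 16
Wendle → Yarm → Arlen → Ravel → Colne: 3+9+2+1 = 15
The minimum is 15 mi via Wendle → Yarm → Arlen → Ravel → Colne.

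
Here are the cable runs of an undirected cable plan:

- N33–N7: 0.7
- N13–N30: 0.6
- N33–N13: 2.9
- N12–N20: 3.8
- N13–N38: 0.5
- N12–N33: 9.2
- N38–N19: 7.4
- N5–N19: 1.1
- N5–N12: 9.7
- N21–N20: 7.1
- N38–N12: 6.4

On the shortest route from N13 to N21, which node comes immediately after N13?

N38

Compare a few routes:
N13 - N38 - N19 - N5 - N12 - N20 - N21: 0.5+7.4+1.1+9.7+3.8+7.1 = 29.6
N13 - N38 - N12 - N20 - N21: 0.5+6.4+3.8+7.1 = 17.8
N13 - N33 - N12 - N20 - N21: 2.9+9.2+3.8+7.1 = 23
The minimum is 17.8 via N13 - N38 - N12 - N20 - N21.
So from N13 the first move is to N38.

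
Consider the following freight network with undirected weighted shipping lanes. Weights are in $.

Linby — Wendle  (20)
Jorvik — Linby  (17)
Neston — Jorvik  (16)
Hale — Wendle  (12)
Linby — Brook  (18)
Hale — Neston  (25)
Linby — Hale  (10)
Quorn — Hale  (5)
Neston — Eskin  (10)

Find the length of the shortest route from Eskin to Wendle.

Shortest distances from Eskin:
Eskin: 0
Neston: 10  (via Eskin)
Jorvik: 26  (via Neston)
Hale: 35  (via Neston)
Quorn: 40  (via Hale)
Linby: 43  (via Jorvik)
Wendle: 47  (via Hale)
Shortest route: Eskin–Neston–Hale–Wendle = $47.

$47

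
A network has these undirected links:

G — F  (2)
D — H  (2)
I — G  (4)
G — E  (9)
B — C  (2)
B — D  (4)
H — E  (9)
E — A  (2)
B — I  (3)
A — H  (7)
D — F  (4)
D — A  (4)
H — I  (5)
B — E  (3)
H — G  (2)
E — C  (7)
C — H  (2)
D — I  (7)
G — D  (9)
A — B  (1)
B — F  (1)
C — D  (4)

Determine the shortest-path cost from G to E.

6

Shortest distances from G:
G: 0
F: 2  (via G)
H: 2  (via G)
B: 3  (via F)
A: 4  (via B)
C: 4  (via H)
D: 4  (via H)
I: 4  (via G)
E: 6  (via B)
Shortest route: G–F–B–E = 6.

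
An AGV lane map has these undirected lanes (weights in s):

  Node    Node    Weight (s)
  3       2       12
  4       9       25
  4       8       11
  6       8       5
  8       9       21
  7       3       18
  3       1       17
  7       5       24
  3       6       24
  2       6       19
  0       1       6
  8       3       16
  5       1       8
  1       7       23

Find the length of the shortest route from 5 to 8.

41 s

Compare a few routes:
5–1–3–8: 8+17+16 = 41
5–1–3–6–8: 8+17+24+5 = 54
The minimum is 41 s via 5–1–3–8.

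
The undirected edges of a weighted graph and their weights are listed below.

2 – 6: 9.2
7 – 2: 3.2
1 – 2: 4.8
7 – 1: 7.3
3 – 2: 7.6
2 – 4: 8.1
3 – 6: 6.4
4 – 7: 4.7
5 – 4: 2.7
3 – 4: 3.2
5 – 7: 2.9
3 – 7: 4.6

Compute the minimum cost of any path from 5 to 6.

Enumerating some paths:
5–4–3–6: 2.7+3.2+6.4 = 12.3
5–7–3–6: 2.9+4.6+6.4 = 13.9
5–7–4–3–6: 2.9+4.7+3.2+6.4 = 17.2
5–7–2–6: 2.9+3.2+9.2 = 15.3
Cheapest is 5–4–3–6 at 12.3.

12.3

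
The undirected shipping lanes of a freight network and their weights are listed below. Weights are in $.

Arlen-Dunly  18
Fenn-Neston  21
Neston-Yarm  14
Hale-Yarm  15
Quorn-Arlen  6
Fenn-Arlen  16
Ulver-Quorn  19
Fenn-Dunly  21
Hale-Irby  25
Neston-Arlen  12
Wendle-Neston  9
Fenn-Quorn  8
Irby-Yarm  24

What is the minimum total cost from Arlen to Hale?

$41

Enumerating some paths:
Arlen - Neston - Yarm - Hale: 12+14+15 = 41
Arlen - Quorn - Fenn - Neston - Yarm - Hale: 6+8+21+14+15 = 64
The minimum is $41 via Arlen - Neston - Yarm - Hale.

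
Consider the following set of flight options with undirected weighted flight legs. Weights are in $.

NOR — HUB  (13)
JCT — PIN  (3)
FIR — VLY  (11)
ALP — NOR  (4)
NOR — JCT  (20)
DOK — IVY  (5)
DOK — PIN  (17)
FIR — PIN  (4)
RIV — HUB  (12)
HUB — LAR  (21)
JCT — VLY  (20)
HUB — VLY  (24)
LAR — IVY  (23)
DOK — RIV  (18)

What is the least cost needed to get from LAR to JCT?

Enumerating some paths:
LAR–HUB–VLY–FIR–PIN–JCT: 21+24+11+4+3 = 63
LAR–HUB–NOR–JCT: 21+13+20 = 54
LAR–IVY–DOK–PIN–JCT: 23+5+17+3 = 48
LAR–HUB–VLY–JCT: 21+24+20 = 65
The minimum is $48 via LAR–IVY–DOK–PIN–JCT.

$48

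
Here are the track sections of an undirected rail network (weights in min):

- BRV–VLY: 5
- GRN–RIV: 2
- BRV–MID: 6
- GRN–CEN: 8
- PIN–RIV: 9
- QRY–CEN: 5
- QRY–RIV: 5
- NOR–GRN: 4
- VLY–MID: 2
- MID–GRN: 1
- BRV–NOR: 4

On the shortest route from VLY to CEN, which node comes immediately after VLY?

Candidate routes:
VLY → MID → GRN → CEN: 2+1+8 = 11
VLY → MID → GRN → RIV → QRY → CEN: 2+1+2+5+5 = 15
The minimum is 11 min via VLY → MID → GRN → CEN.
So from VLY the first move is to MID.

MID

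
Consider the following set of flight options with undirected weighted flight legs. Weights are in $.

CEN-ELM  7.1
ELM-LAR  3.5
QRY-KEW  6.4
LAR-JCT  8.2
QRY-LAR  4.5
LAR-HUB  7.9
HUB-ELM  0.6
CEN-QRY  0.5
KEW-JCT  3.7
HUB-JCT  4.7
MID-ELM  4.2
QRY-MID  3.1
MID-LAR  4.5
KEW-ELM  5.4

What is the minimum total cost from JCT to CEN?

$10.6

Enumerating some paths:
JCT–HUB–ELM–MID–QRY–CEN: 4.7+0.6+4.2+3.1+0.5 = 13.1
JCT–KEW–QRY–CEN: 3.7+6.4+0.5 = 10.6
JCT–HUB–ELM–CEN: 4.7+0.6+7.1 = 12.4
JCT–LAR–QRY–CEN: 8.2+4.5+0.5 = 13.2
The minimum is $10.6 via JCT–KEW–QRY–CEN.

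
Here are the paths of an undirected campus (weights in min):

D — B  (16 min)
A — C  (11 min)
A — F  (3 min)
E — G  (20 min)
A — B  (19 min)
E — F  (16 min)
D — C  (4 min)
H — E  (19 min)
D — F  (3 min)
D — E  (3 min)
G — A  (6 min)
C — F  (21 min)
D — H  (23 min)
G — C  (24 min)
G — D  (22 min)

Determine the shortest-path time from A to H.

Shortest distances from A:
A: 0
F: 3  (via A)
D: 6  (via F)
G: 6  (via A)
E: 9  (via D)
C: 10  (via D)
B: 19  (via A)
H: 28  (via E)
Shortest route: A → F → D → E → H = 28 min.

28 min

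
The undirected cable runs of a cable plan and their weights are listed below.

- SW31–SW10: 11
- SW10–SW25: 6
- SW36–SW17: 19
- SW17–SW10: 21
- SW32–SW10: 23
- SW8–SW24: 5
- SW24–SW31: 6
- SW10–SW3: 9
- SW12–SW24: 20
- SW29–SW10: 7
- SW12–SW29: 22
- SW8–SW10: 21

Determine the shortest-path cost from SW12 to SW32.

Shortest distances from SW12:
SW12: 0
SW24: 20  (via SW12)
SW29: 22  (via SW12)
SW8: 25  (via SW24)
SW31: 26  (via SW24)
SW10: 29  (via SW29)
SW25: 35  (via SW10)
SW3: 38  (via SW10)
SW17: 50  (via SW10)
SW32: 52  (via SW10)
Shortest route: SW12 → SW29 → SW10 → SW32 = 52.

52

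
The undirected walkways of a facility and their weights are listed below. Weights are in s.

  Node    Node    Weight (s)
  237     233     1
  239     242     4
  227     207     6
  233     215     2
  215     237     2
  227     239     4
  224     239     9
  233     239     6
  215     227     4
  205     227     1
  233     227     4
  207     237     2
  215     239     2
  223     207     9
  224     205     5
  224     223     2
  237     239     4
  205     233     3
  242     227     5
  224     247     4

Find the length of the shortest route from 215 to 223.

12 s

Candidate routes:
215 → 237 → 207 → 223: 2+2+9 = 13
215 → 233 → 205 → 224 → 223: 2+3+5+2 = 12
215 → 239 → 224 → 223: 2+9+2 = 13
215 → 237 → 233 → 205 → 224 → 223: 2+1+3+5+2 = 13
The minimum is 12 s via 215 → 233 → 205 → 224 → 223.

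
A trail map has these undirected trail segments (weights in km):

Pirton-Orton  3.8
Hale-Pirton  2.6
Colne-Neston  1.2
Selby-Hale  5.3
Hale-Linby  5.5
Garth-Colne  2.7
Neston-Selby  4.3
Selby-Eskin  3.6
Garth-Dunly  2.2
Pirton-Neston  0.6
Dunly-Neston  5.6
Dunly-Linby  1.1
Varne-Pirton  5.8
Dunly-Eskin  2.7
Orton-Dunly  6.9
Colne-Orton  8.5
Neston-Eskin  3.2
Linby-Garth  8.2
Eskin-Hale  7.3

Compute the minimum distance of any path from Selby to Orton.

Compare a few routes:
Selby–Neston–Pirton–Orton: 4.3+0.6+3.8 = 8.7
Selby–Eskin–Neston–Pirton–Orton: 3.6+3.2+0.6+3.8 = 11.2
The minimum is 8.7 km via Selby–Neston–Pirton–Orton.

8.7 km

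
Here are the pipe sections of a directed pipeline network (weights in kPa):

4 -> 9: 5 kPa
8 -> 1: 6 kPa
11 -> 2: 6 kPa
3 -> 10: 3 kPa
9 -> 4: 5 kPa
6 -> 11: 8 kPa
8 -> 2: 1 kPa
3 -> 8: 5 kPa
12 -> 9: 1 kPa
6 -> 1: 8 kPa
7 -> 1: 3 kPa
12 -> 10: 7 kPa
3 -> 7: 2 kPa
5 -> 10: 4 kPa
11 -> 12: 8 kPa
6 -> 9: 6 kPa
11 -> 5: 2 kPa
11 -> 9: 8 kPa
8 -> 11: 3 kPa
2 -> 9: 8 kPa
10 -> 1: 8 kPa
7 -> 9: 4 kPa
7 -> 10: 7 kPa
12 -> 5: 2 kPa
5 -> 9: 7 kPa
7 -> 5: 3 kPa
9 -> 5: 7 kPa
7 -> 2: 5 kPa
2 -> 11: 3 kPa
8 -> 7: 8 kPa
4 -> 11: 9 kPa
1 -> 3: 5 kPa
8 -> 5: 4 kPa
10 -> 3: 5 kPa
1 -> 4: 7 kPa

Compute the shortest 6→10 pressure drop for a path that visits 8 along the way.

Shortest 6→8: 6 → 1 → 3 → 8 = 18
Best 8 to 10: 8 → 5 → 10 costing 8
Total via 8: 18 + 8 = 26 kPa.

26 kPa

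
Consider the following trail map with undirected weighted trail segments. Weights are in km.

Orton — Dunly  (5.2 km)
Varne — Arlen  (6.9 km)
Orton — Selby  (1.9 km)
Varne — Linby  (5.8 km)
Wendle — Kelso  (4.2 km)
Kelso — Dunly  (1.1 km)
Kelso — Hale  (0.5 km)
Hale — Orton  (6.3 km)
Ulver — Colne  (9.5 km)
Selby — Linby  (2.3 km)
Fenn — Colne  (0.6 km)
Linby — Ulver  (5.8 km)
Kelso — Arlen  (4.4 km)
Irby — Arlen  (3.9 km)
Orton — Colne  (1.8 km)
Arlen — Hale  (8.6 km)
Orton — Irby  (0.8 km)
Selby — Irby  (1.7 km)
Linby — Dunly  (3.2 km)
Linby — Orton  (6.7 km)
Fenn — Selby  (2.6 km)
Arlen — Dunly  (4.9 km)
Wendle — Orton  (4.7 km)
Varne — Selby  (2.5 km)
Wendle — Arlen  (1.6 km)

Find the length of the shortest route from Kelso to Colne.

Settle nodes by increasing distance from Kelso:
Kelso: 0
Hale: 0.5  (via Kelso)
Dunly: 1.1  (via Kelso)
Wendle: 4.2  (via Kelso)
Linby: 4.3  (via Dunly)
Arlen: 4.4  (via Kelso)
Orton: 6.3  (via Dunly)
Selby: 6.6  (via Linby)
Irby: 7.1  (via Orton)
Colne: 8.1  (via Orton)
Shortest route: Kelso–Dunly–Orton–Colne = 8.1 km.

8.1 km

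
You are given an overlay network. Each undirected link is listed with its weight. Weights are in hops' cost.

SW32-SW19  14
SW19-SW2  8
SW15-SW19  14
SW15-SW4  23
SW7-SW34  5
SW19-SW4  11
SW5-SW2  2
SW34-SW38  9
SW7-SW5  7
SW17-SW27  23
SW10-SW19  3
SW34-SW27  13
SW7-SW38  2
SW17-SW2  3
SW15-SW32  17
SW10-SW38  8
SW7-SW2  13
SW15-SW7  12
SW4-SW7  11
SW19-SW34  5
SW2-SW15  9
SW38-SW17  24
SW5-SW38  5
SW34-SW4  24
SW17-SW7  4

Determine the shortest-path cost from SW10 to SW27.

Settle nodes by increasing distance from SW10:
SW10: 0
SW19: 3  (via SW10)
SW38: 8  (via SW10)
SW34: 8  (via SW19)
SW7: 10  (via SW38)
SW2: 11  (via SW19)
SW5: 13  (via SW38)
SW4: 14  (via SW19)
SW17: 14  (via SW7)
SW15: 17  (via SW19)
SW32: 17  (via SW19)
SW27: 21  (via SW34)
Shortest route: SW10–SW19–SW34–SW27 = 21 hops' cost.

21 hops' cost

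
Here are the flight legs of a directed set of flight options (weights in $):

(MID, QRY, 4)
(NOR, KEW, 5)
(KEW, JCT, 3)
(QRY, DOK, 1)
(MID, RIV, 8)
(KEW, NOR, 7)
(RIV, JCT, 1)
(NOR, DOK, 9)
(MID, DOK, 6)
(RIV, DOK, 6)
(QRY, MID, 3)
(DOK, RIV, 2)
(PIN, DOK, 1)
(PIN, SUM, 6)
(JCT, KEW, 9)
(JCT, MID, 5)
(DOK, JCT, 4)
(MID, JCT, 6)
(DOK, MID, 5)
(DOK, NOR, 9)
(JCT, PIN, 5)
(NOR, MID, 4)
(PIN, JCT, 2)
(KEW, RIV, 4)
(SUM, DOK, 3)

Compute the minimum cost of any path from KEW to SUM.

Running Dijkstra from KEW:
KEW: 0
JCT: 3  (via KEW)
RIV: 4  (via KEW)
NOR: 7  (via KEW)
PIN: 8  (via JCT)
MID: 8  (via JCT)
DOK: 9  (via PIN)
QRY: 12  (via MID)
SUM: 14  (via PIN)
Shortest route: KEW → JCT → PIN → SUM = $14.

$14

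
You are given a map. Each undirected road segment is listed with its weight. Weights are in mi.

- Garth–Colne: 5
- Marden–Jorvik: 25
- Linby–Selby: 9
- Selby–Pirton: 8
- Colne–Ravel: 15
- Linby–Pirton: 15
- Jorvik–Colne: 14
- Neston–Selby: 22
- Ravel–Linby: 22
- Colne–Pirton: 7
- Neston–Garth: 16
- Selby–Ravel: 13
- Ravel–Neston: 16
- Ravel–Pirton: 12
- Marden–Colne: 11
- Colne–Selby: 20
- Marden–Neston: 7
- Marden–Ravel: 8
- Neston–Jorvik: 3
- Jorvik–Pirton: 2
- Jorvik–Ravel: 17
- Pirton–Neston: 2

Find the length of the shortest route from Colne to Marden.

Enumerating some paths:
Colne - Marden: 11 = 11
Colne - Pirton - Neston - Marden: 7+2+7 = 16
Colne - Pirton - Jorvik - Neston - Marden: 7+2+3+7 = 19
Cheapest is Colne - Marden at 11 mi.

11 mi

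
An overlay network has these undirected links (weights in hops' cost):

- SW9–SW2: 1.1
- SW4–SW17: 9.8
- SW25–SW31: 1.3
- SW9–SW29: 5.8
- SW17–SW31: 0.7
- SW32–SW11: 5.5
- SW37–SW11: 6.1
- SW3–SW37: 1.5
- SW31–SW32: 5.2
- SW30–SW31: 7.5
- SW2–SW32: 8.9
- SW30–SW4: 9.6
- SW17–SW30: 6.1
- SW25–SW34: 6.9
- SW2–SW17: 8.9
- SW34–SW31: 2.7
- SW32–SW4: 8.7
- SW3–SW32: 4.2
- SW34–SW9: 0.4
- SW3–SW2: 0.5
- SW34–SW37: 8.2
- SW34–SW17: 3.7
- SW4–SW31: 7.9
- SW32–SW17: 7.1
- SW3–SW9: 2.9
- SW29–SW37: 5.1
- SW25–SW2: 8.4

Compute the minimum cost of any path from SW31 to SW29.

8.9 hops' cost

Settle nodes by increasing distance from SW31:
SW31: 0
SW17: 0.7  (via SW31)
SW25: 1.3  (via SW31)
SW34: 2.7  (via SW31)
SW9: 3.1  (via SW34)
SW2: 4.2  (via SW9)
SW3: 4.7  (via SW2)
SW32: 5.2  (via SW31)
SW37: 6.2  (via SW3)
SW30: 6.8  (via SW17)
SW4: 7.9  (via SW31)
SW29: 8.9  (via SW9)
Shortest route: SW31 → SW34 → SW9 → SW29 = 8.9 hops' cost.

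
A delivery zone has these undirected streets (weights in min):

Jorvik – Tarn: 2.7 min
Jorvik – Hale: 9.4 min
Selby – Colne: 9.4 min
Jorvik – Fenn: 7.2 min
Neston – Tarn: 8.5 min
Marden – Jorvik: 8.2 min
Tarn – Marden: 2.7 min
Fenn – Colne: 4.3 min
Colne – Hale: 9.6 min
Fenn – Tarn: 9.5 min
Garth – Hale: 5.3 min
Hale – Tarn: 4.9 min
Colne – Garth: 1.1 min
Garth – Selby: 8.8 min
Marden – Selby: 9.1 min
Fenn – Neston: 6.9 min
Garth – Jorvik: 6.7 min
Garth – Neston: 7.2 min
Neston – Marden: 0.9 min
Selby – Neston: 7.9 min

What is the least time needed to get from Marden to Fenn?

Candidate routes:
Marden → Neston → Fenn: 0.9+6.9 = 7.8
Marden → Tarn → Jorvik → Fenn: 2.7+2.7+7.2 = 12.6
Marden → Neston → Garth → Colne → Fenn: 0.9+7.2+1.1+4.3 = 13.5
Marden → Tarn → Fenn: 2.7+9.5 = 12.2
The minimum is 7.8 min via Marden → Neston → Fenn.

7.8 min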